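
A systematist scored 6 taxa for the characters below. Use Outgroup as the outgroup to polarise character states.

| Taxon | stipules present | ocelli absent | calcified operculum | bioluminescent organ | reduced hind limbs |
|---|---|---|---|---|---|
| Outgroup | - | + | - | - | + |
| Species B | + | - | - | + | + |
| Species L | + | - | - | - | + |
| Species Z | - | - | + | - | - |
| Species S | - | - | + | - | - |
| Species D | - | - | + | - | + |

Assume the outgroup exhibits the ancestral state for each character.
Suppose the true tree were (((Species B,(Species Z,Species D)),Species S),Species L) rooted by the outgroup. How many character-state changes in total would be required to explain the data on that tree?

8

Map each character onto (((Species B,(Species Z,Species D)),Species S),Species L) (rooted by Outgroup) and count the minimum state changes it requires (Fitch parsimony):
stipules present: 2; ocelli absent: 1; calcified operculum: 2; bioluminescent organ: 1; reduced hind limbs: 2.
Total tree length = 8.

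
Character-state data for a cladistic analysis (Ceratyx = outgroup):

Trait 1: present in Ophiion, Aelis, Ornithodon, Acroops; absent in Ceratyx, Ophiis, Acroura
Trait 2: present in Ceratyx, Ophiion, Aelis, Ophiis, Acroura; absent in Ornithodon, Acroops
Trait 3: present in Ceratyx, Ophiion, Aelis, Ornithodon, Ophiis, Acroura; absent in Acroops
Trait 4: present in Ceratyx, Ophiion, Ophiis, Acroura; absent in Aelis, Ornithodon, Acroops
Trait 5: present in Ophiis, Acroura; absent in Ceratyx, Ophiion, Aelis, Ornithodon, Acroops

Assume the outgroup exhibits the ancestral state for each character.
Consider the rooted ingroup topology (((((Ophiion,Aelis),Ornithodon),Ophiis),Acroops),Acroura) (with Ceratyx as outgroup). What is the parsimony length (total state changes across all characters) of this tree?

Map each character onto (((((Ophiion,Aelis),Ornithodon),Ophiis),Acroops),Acroura) (rooted by Ceratyx) and count the minimum state changes it requires (Fitch parsimony):
Trait 1: 2; Trait 2: 2; Trait 3: 1; Trait 4: 3; Trait 5: 2.
Total tree length = 10.

10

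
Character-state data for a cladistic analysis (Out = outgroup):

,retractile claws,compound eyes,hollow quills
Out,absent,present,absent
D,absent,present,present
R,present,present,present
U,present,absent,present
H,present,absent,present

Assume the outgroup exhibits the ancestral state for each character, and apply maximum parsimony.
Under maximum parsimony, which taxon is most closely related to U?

H

Character polarity is set by the outgroup: the derived state is whichever differs from the outgroup's state, so for compound eyes the derived state is 'absent', and for the remaining characters it is 'present'.
retractile claws (derived state 'present') is shared by H, R, and U — a synapomorphy uniting that clade.
compound eyes (derived state 'absent') is shared by H and U — a synapomorphy uniting that clade.
All ingroup taxa share the derived state 'present' for hollow quills; it defines the ingroup but does not resolve relationships within it.
Most parsimonious ingroup topology: (D,(R,(U,H))).
U and H form a cherry on this tree, so they are sister taxa.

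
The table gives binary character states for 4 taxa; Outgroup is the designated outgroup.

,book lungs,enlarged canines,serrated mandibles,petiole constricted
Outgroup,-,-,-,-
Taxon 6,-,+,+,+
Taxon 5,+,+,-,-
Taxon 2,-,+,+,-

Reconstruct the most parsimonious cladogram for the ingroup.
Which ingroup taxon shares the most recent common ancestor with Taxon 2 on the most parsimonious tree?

The outgroup has state '-' for every character, so '+' is the derived state throughout.
book lungs (derived state '+') is unique to Taxon 5 (autapomorphy; uninformative for grouping).
enlarged canines (derived state '+') is shared by all ingroup taxa — unites the whole ingroup.
Only Taxon 2 and Taxon 6 show the derived state '+' for serrated mandibles, supporting them as a clade.
petiole constricted (derived state '+') is unique to Taxon 6 (autapomorphy; uninformative for grouping).
Most parsimonious ingroup topology: ((Taxon 6,Taxon 2),Taxon 5).
Taxon 2 and Taxon 6 form a cherry on this tree, so they are sister taxa.

Taxon 6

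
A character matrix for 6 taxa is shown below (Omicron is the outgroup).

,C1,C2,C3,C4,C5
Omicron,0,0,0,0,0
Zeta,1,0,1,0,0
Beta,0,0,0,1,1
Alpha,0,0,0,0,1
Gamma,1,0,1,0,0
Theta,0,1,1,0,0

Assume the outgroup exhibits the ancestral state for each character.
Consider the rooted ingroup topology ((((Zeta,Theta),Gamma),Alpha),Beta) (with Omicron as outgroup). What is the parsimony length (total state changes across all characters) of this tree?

Map each character onto ((((Zeta,Theta),Gamma),Alpha),Beta) (rooted by Omicron) and count the minimum state changes it requires (Fitch parsimony):
C1: 2; C2: 1; C3: 1; C4: 1; C5: 2.
Total tree length = 7.

7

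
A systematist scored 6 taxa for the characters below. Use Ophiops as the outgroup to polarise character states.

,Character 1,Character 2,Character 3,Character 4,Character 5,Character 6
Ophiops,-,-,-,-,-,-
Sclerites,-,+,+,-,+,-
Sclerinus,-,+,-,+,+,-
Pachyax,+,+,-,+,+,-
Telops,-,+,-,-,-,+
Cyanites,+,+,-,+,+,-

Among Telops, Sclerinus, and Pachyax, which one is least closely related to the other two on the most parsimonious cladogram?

Telops

The outgroup has state '-' for every character, so '+' is the derived state throughout.
Character 1 (derived state '+') is shared by Cyanites and Pachyax — a synapomorphy uniting that clade.
All ingroup taxa share the derived state '+' for Character 2; it defines the ingroup but does not resolve relationships within it.
Character 3 (derived state '+') is unique to Sclerites (autapomorphy; uninformative for grouping).
Only Cyanites, Pachyax, and Sclerinus show the derived state '+' for Character 4, supporting them as a clade.
Only Cyanites, Pachyax, Sclerinus, and Sclerites show the derived state '+' for Character 5, supporting them as a clade.
Character 6 (derived state '+') is unique to Telops (autapomorphy; uninformative for grouping).
Most parsimonious ingroup topology: ((Sclerites,(Sclerinus,(Pachyax,Cyanites))),Telops).
Sclerinus and Pachyax share a more recent common ancestor with each other than either does with Telops, so Telops is the least closely related of the three.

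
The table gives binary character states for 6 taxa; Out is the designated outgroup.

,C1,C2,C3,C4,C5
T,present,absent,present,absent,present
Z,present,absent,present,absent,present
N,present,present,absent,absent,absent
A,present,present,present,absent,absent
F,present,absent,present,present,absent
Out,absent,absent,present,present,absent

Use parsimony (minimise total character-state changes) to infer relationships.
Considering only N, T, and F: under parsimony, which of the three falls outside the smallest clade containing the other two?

Character polarity is set by the outgroup: the derived state is whichever differs from the outgroup's state, so for C3, C4 the derived state is 'absent', and for the remaining characters it is 'present'.
All ingroup taxa share the derived state 'present' for C1; it defines the ingroup but does not resolve relationships within it.
C2 (derived state 'present') is shared by A and N — a synapomorphy uniting that clade.
C3: derived state 'absent' in N only — an autapomorphy, so it tells us nothing about relationships among taxa.
C4: derived state 'absent' in A, N, T, and Z only — synapomorphy for {A, N, T, Z}.
C5: derived state 'present' in T and Z only — synapomorphy for {T, Z}.
Most parsimonious ingroup topology: (((T,Z),(A,N)),F).
T and N share a more recent common ancestor with each other than either does with F, so F is the least closely related of the three.

F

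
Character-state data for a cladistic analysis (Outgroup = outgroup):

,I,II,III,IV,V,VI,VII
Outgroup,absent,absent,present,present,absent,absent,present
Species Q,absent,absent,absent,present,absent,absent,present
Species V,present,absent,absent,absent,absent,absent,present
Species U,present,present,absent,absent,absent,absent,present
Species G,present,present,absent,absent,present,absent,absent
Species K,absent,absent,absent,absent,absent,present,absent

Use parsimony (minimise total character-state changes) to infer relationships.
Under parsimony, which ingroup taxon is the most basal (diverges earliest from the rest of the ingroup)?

Character polarity is set by the outgroup: the derived state is whichever differs from the outgroup's state, so for III, IV, VII the derived state is 'absent', and for the remaining characters it is 'present'.
Only Species G, Species U, and Species V show the derived state 'present' for I, supporting them as a clade.
Only Species G and Species U show the derived state 'present' for II, supporting them as a clade.
III (derived state 'absent') is shared by all ingroup taxa — unites the whole ingroup.
IV: derived state 'absent' in Species G, Species K, Species U, and Species V only — synapomorphy for {Species G, Species K, Species U, Species V}.
V: derived state 'present' in Species G only — an autapomorphy, so it tells us nothing about relationships among taxa.
VI: derived state 'present' in Species K only — an autapomorphy, so it tells us nothing about relationships among taxa.
VII (state 'absent') occurs in Species G and Species K but conflicts with the nesting implied by the other characters — most parsimoniously interpreted as homoplasy.
Most parsimonious ingroup topology: (Species Q,((Species V,(Species U,Species G)),Species K)).
Species Q is sister to the clade containing all other ingroup taxa, so it is the earliest-diverging (most basal) ingroup lineage.

Species Q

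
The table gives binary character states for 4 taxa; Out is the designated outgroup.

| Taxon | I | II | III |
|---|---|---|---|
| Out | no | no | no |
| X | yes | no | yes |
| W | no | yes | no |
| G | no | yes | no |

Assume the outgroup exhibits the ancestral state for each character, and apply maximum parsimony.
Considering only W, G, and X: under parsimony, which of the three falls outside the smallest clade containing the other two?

X

The outgroup has state 'no' for every character, so 'yes' is the derived state throughout.
I (derived state 'yes') is unique to X (autapomorphy; uninformative for grouping).
II (derived state 'yes') is shared by G and W — a synapomorphy uniting that clade.
III: derived state 'yes' in X only — an autapomorphy, so it tells us nothing about relationships among taxa.
Most parsimonious ingroup topology: (X,(W,G)).
G and W share a more recent common ancestor with each other than either does with X, so X is the least closely related of the three.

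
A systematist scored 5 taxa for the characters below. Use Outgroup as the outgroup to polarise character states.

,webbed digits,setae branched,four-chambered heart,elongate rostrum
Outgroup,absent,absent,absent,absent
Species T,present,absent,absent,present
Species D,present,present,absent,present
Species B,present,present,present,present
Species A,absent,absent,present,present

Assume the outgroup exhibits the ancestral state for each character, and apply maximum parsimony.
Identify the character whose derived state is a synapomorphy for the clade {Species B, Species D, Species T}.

The outgroup has state 'absent' for every character, so 'present' is the derived state throughout.
webbed digits (derived state 'present') is shared by Species B, Species D, and Species T — a synapomorphy uniting that clade.
setae branched (derived state 'present') is shared by Species B and Species D — a synapomorphy uniting that clade.
four-chambered heart (state 'present') occurs in Species A and Species B but conflicts with the nesting implied by the other characters — most parsimoniously interpreted as homoplasy.
elongate rostrum (derived state 'present') is shared by all ingroup taxa — unites the whole ingroup.
Most parsimonious ingroup topology: ((Species T,(Species D,Species B)),Species A).
The clade {Species B, Species D, Species T} is supported by webbed digits: its derived state 'present' occurs in exactly those taxa and in no other taxon (including the outgroup).

webbed digits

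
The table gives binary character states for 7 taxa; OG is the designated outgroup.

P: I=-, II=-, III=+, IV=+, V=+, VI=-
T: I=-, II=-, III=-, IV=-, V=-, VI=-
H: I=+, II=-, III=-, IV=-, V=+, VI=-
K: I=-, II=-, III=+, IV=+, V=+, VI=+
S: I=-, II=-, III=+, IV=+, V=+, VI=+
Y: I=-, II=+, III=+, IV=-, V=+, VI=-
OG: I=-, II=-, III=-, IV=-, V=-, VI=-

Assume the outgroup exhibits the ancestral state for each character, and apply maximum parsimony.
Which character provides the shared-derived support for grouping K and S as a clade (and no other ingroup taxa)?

The outgroup has state '-' for every character, so '+' is the derived state throughout.
I (derived state '+') is unique to H (autapomorphy; uninformative for grouping).
II (derived state '+') is unique to Y (autapomorphy; uninformative for grouping).
Only K, P, S, and Y show the derived state '+' for III, supporting them as a clade.
IV (derived state '+') is shared by K, P, and S — a synapomorphy uniting that clade.
V: derived state '+' in H, K, P, S, and Y only — synapomorphy for {H, K, P, S, Y}.
VI: derived state '+' in K and S only — synapomorphy for {K, S}.
Most parsimonious ingroup topology: (((Y,((S,K),P)),H),T).
The clade {K, S} is supported by VI: its derived state '+' occurs in exactly those taxa and in no other taxon (including the outgroup).

VI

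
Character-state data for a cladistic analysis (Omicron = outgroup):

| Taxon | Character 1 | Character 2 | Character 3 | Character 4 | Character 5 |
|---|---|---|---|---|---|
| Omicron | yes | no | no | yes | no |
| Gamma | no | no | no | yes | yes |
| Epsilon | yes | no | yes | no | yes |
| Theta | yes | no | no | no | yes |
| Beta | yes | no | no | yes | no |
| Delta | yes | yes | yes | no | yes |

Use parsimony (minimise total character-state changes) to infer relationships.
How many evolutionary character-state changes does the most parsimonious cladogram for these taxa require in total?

5

Character polarity is set by the outgroup: the derived state is whichever differs from the outgroup's state, so for Character 1, Character 4 the derived state is 'no', and for the remaining characters it is 'yes'.
Character 1: derived state 'no' in Gamma only — an autapomorphy, so it tells us nothing about relationships among taxa.
Character 2: derived state 'yes' in Delta only — an autapomorphy, so it tells us nothing about relationships among taxa.
Character 3 (derived state 'yes') is shared by Delta and Epsilon — a synapomorphy uniting that clade.
Character 4 (derived state 'no') is shared by Delta, Epsilon, and Theta — a synapomorphy uniting that clade.
Character 5 (derived state 'yes') is shared by Delta, Epsilon, Gamma, and Theta — a synapomorphy uniting that clade.
Most parsimonious ingroup topology: ((Gamma,((Epsilon,Delta),Theta)),Beta).
Changes per character on this tree: Character 1: 1; Character 2: 1; Character 3: 1; Character 4: 1; Character 5: 1.
Total = 5.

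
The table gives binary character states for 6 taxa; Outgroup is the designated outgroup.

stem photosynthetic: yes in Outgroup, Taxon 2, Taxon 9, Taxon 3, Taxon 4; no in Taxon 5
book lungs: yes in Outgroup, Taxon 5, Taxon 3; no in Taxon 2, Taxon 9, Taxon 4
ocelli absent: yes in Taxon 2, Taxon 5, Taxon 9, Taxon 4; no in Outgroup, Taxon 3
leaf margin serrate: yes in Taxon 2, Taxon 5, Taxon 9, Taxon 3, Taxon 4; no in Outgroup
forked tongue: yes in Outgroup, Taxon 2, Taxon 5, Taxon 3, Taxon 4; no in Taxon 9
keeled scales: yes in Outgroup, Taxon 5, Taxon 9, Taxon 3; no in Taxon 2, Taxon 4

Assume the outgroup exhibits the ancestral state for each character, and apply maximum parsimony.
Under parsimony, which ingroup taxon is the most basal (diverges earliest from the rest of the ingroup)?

Taxon 3

Character polarity is set by the outgroup: the derived state is whichever differs from the outgroup's state, so for stem photosynthetic, book lungs, forked tongue, keeled scales the derived state is 'no', and for the remaining characters it is 'yes'.
stem photosynthetic: derived state 'no' in Taxon 5 only — an autapomorphy, so it tells us nothing about relationships among taxa.
book lungs (derived state 'no') is shared by Taxon 2, Taxon 4, and Taxon 9 — a synapomorphy uniting that clade.
ocelli absent: derived state 'yes' in Taxon 2, Taxon 4, Taxon 5, and Taxon 9 only — synapomorphy for {Taxon 2, Taxon 4, Taxon 5, Taxon 9}.
All ingroup taxa share the derived state 'yes' for leaf margin serrate; it defines the ingroup but does not resolve relationships within it.
forked tongue: derived state 'no' in Taxon 9 only — an autapomorphy, so it tells us nothing about relationships among taxa.
keeled scales (derived state 'no') is shared by Taxon 2 and Taxon 4 — a synapomorphy uniting that clade.
Most parsimonious ingroup topology: ((((Taxon 2,Taxon 4),Taxon 9),Taxon 5),Taxon 3).
Taxon 3 is sister to the clade containing all other ingroup taxa, so it is the earliest-diverging (most basal) ingroup lineage.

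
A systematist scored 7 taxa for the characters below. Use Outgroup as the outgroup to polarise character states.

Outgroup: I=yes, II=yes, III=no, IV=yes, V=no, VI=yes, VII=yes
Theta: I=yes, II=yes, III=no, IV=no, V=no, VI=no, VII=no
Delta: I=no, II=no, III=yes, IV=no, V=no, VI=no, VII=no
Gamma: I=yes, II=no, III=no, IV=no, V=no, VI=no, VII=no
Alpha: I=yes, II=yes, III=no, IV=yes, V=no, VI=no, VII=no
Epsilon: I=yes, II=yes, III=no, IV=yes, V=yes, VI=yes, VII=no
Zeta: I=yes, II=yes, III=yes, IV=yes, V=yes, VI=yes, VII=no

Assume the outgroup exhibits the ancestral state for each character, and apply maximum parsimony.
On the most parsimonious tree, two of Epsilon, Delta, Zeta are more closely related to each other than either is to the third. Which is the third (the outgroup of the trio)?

Delta

Character polarity is set by the outgroup: the derived state is whichever differs from the outgroup's state, so for I, II, IV, VI, VII the derived state is 'no', and for the remaining characters it is 'yes'.
I: derived state 'no' in Delta only — an autapomorphy, so it tells us nothing about relationships among taxa.
II (derived state 'no') is shared by Delta and Gamma — a synapomorphy uniting that clade.
III (state 'yes') occurs in Delta and Zeta but conflicts with the nesting implied by the other characters — most parsimoniously interpreted as homoplasy.
Only Delta, Gamma, and Theta show the derived state 'no' for IV, supporting them as a clade.
V (derived state 'yes') is shared by Epsilon and Zeta — a synapomorphy uniting that clade.
VI: derived state 'no' in Alpha, Delta, Gamma, and Theta only — synapomorphy for {Alpha, Delta, Gamma, Theta}.
VII (derived state 'no') is shared by all ingroup taxa — unites the whole ingroup.
Most parsimonious ingroup topology: (((Theta,(Delta,Gamma)),Alpha),(Epsilon,Zeta)).
Zeta and Epsilon share a more recent common ancestor with each other than either does with Delta, so Delta is the least closely related of the three.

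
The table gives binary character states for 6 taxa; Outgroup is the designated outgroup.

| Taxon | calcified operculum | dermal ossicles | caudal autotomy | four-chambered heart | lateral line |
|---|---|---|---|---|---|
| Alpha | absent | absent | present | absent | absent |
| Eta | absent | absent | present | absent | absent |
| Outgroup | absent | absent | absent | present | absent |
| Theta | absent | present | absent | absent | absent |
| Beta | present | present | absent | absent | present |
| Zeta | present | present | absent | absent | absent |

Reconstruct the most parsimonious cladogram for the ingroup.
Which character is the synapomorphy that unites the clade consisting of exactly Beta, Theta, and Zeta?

dermal ossicles

Character polarity is set by the outgroup: the derived state is whichever differs from the outgroup's state, so for four-chambered heart the derived state is 'absent', and for the remaining characters it is 'present'.
Only Beta and Zeta show the derived state 'present' for calcified operculum, supporting them as a clade.
dermal ossicles (derived state 'present') is shared by Beta, Theta, and Zeta — a synapomorphy uniting that clade.
caudal autotomy (derived state 'present') is shared by Alpha and Eta — a synapomorphy uniting that clade.
All ingroup taxa share the derived state 'absent' for four-chambered heart; it defines the ingroup but does not resolve relationships within it.
lateral line (derived state 'present') is unique to Beta (autapomorphy; uninformative for grouping).
Most parsimonious ingroup topology: ((Eta,Alpha),((Zeta,Beta),Theta)).
The clade {Beta, Theta, Zeta} is supported by dermal ossicles: its derived state 'present' occurs in exactly those taxa and in no other taxon (including the outgroup).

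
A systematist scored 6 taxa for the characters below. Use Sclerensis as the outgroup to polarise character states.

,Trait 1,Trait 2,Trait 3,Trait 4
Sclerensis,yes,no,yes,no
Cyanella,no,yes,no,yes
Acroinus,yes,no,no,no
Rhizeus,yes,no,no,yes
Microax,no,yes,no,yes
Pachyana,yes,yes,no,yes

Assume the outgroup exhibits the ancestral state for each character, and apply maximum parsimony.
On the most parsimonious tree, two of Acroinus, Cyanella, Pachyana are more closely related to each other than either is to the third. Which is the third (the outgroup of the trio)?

Acroinus

Character polarity is set by the outgroup: the derived state is whichever differs from the outgroup's state, so for Trait 1, Trait 3 the derived state is 'no', and for the remaining characters it is 'yes'.
Trait 1: derived state 'no' in Cyanella and Microax only — synapomorphy for {Cyanella, Microax}.
Trait 2 (derived state 'yes') is shared by Cyanella, Microax, and Pachyana — a synapomorphy uniting that clade.
Trait 3 (derived state 'no') is shared by all ingroup taxa — unites the whole ingroup.
Trait 4: derived state 'yes' in Cyanella, Microax, Pachyana, and Rhizeus only — synapomorphy for {Cyanella, Microax, Pachyana, Rhizeus}.
Most parsimonious ingroup topology: ((((Cyanella,Microax),Pachyana),Rhizeus),Acroinus).
Pachyana and Cyanella share a more recent common ancestor with each other than either does with Acroinus, so Acroinus is the least closely related of the three.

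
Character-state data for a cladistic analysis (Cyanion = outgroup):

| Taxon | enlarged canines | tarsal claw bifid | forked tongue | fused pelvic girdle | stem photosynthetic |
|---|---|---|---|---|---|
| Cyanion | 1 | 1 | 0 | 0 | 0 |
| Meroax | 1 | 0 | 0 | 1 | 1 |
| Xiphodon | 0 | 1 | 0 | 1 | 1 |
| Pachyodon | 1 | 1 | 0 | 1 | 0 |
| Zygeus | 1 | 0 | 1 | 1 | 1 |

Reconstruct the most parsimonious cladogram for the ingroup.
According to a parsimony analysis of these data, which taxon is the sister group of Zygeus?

Meroax

Character polarity is set by the outgroup: the derived state is whichever differs from the outgroup's state, so for enlarged canines, tarsal claw bifid the derived state is '0', and for the remaining characters it is '1'.
enlarged canines (derived state '0') is unique to Xiphodon (autapomorphy; uninformative for grouping).
tarsal claw bifid: derived state '0' in Meroax and Zygeus only — synapomorphy for {Meroax, Zygeus}.
forked tongue (derived state '1') is unique to Zygeus (autapomorphy; uninformative for grouping).
fused pelvic girdle (derived state '1') is shared by all ingroup taxa — unites the whole ingroup.
Only Meroax, Xiphodon, and Zygeus show the derived state '1' for stem photosynthetic, supporting them as a clade.
Most parsimonious ingroup topology: (((Meroax,Zygeus),Xiphodon),Pachyodon).
Zygeus and Meroax form a cherry on this tree, so they are sister taxa.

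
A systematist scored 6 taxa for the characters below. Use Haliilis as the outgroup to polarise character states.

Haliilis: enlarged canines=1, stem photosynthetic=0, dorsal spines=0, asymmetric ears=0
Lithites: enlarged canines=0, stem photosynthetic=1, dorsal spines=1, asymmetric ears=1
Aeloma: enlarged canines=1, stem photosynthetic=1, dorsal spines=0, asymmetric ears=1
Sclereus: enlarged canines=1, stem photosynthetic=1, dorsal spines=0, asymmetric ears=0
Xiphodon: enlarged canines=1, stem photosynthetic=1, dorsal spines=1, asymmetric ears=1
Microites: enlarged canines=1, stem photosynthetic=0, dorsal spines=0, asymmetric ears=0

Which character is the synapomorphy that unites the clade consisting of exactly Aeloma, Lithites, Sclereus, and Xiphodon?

stem photosynthetic

Character polarity is set by the outgroup: the derived state is whichever differs from the outgroup's state, so for enlarged canines the derived state is '0', and for the remaining characters it is '1'.
enlarged canines: derived state '0' in Lithites only — an autapomorphy, so it tells us nothing about relationships among taxa.
Only Aeloma, Lithites, Sclereus, and Xiphodon show the derived state '1' for stem photosynthetic, supporting them as a clade.
dorsal spines: derived state '1' in Lithites and Xiphodon only — synapomorphy for {Lithites, Xiphodon}.
Only Aeloma, Lithites, and Xiphodon show the derived state '1' for asymmetric ears, supporting them as a clade.
Most parsimonious ingroup topology: ((((Lithites,Xiphodon),Aeloma),Sclereus),Microites).
The clade {Aeloma, Lithites, Sclereus, Xiphodon} is supported by stem photosynthetic: its derived state '1' occurs in exactly those taxa and in no other taxon (including the outgroup).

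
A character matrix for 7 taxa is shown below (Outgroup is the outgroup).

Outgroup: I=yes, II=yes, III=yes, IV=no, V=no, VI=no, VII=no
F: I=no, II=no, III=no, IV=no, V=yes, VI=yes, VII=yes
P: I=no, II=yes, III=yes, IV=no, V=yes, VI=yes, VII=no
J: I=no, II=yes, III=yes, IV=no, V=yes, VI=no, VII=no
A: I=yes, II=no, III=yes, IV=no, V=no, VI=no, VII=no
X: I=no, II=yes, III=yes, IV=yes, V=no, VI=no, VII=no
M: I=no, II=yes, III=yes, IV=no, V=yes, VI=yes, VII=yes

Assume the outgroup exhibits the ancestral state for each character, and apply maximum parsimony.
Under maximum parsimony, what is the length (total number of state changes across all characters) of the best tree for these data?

Character polarity is set by the outgroup: the derived state is whichever differs from the outgroup's state, so for I, II, III the derived state is 'no', and for the remaining characters it is 'yes'.
I: derived state 'no' in F, J, M, P, and X only — synapomorphy for {F, J, M, P, X}.
II groups A and F, which is incompatible with the clades supported by the remaining characters; treating it as convergent (homoplasy) costs fewer steps than any alternative tree.
III (derived state 'no') is unique to F (autapomorphy; uninformative for grouping).
IV (derived state 'yes') is unique to X (autapomorphy; uninformative for grouping).
V (derived state 'yes') is shared by F, J, M, and P — a synapomorphy uniting that clade.
VI: derived state 'yes' in F, M, and P only — synapomorphy for {F, M, P}.
VII (derived state 'yes') is shared by F and M — a synapomorphy uniting that clade.
Most parsimonious ingroup topology: (((((F,M),P),J),X),A).
Changes per character on this tree: I: 1; II: 2; III: 1; IV: 1; V: 1; VI: 1; VII: 1.
Total = 8.

8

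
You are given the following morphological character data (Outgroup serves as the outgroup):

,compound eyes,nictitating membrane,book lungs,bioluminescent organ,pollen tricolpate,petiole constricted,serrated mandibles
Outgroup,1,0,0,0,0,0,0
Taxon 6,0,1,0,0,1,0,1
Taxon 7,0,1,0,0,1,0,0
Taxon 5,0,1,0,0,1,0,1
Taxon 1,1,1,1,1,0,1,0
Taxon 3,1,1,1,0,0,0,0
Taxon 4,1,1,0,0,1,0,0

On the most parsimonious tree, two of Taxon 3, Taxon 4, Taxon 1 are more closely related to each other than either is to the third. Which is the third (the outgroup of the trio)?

Character polarity is set by the outgroup: the derived state is whichever differs from the outgroup's state, so for compound eyes the derived state is '0', and for the remaining characters it is '1'.
Only Taxon 5, Taxon 6, and Taxon 7 show the derived state '0' for compound eyes, supporting them as a clade.
nictitating membrane (derived state '1') is shared by all ingroup taxa — unites the whole ingroup.
book lungs: derived state '1' in Taxon 1 and Taxon 3 only — synapomorphy for {Taxon 1, Taxon 3}.
bioluminescent organ: derived state '1' in Taxon 1 only — an autapomorphy, so it tells us nothing about relationships among taxa.
pollen tricolpate (derived state '1') is shared by Taxon 4, Taxon 5, Taxon 6, and Taxon 7 — a synapomorphy uniting that clade.
petiole constricted (derived state '1') is unique to Taxon 1 (autapomorphy; uninformative for grouping).
serrated mandibles (derived state '1') is shared by Taxon 5 and Taxon 6 — a synapomorphy uniting that clade.
Most parsimonious ingroup topology: ((((Taxon 6,Taxon 5),Taxon 7),Taxon 4),(Taxon 1,Taxon 3)).
Taxon 1 and Taxon 3 share a more recent common ancestor with each other than either does with Taxon 4, so Taxon 4 is the least closely related of the three.

Taxon 4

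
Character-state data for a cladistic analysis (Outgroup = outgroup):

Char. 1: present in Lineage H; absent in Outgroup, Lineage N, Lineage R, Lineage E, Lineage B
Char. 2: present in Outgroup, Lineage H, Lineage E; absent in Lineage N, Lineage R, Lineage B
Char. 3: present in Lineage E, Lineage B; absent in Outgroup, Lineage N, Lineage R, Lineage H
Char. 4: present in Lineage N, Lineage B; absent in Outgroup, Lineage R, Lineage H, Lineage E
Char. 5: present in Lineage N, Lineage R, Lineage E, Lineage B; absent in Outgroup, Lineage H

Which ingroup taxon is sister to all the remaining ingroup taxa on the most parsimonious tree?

Character polarity is set by the outgroup: the derived state is whichever differs from the outgroup's state, so for Char. 2 the derived state is 'absent', and for the remaining characters it is 'present'.
Char. 1 (derived state 'present') is unique to Lineage H (autapomorphy; uninformative for grouping).
Char. 2: derived state 'absent' in Lineage B, Lineage N, and Lineage R only — synapomorphy for {Lineage B, Lineage N, Lineage R}.
Char. 3 (state 'present') occurs in Lineage B and Lineage E but conflicts with the nesting implied by the other characters — most parsimoniously interpreted as homoplasy.
Char. 4: derived state 'present' in Lineage B and Lineage N only — synapomorphy for {Lineage B, Lineage N}.
Char. 5: derived state 'present' in Lineage B, Lineage E, Lineage N, and Lineage R only — synapomorphy for {Lineage B, Lineage E, Lineage N, Lineage R}.
Most parsimonious ingroup topology: ((((Lineage N,Lineage B),Lineage R),Lineage E),Lineage H).
Lineage H is sister to the clade containing all other ingroup taxa, so it is the earliest-diverging (most basal) ingroup lineage.

Lineage H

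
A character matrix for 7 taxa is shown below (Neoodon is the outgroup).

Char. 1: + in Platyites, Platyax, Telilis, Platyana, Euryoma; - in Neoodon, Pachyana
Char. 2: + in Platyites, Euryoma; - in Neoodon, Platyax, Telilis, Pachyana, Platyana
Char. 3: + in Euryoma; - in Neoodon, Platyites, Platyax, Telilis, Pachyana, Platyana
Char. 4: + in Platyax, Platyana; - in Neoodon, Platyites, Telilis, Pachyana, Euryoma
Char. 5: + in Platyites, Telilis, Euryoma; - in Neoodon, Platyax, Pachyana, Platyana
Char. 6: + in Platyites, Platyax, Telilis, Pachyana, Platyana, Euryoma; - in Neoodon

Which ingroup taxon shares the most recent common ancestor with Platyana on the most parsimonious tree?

Platyax

The outgroup has state '-' for every character, so '+' is the derived state throughout.
Char. 1: derived state '+' in Euryoma, Platyana, Platyax, Platyites, and Telilis only — synapomorphy for {Euryoma, Platyana, Platyax, Platyites, Telilis}.
Only Euryoma and Platyites show the derived state '+' for Char. 2, supporting them as a clade.
Char. 3 (derived state '+') is unique to Euryoma (autapomorphy; uninformative for grouping).
Char. 4: derived state '+' in Platyana and Platyax only — synapomorphy for {Platyana, Platyax}.
Char. 5: derived state '+' in Euryoma, Platyites, and Telilis only — synapomorphy for {Euryoma, Platyites, Telilis}.
All ingroup taxa share the derived state '+' for Char. 6; it defines the ingroup but does not resolve relationships within it.
Most parsimonious ingroup topology: (((Platyax,Platyana),(Telilis,(Platyites,Euryoma))),Pachyana).
Platyana and Platyax form a cherry on this tree, so they are sister taxa.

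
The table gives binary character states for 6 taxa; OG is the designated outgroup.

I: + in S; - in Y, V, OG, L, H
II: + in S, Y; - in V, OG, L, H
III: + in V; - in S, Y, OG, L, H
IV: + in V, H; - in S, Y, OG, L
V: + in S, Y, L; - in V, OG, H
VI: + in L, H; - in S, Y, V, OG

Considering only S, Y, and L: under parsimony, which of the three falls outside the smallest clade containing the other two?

The outgroup has state '-' for every character, so '+' is the derived state throughout.
I (derived state '+') is unique to S (autapomorphy; uninformative for grouping).
Only S and Y show the derived state '+' for II, supporting them as a clade.
III (derived state '+') is unique to V (autapomorphy; uninformative for grouping).
IV (derived state '+') is shared by H and V — a synapomorphy uniting that clade.
V (derived state '+') is shared by L, S, and Y — a synapomorphy uniting that clade.
VI (state '+') occurs in H and L but conflicts with the nesting implied by the other characters — most parsimoniously interpreted as homoplasy.
Most parsimonious ingroup topology: (((Y,S),L),(V,H)).
S and Y share a more recent common ancestor with each other than either does with L, so L is the least closely related of the three.

L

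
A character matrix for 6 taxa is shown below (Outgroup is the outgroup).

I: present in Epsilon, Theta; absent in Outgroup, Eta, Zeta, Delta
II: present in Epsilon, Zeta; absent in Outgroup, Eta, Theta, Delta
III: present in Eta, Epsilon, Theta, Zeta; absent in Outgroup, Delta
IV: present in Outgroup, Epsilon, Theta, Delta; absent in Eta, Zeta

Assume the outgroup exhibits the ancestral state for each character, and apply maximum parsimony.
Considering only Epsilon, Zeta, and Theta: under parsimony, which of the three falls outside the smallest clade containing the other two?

Zeta

Character polarity is set by the outgroup: the derived state is whichever differs from the outgroup's state, so for IV the derived state is 'absent', and for the remaining characters it is 'present'.
I (derived state 'present') is shared by Epsilon and Theta — a synapomorphy uniting that clade.
II groups Epsilon and Zeta, which is incompatible with the clades supported by the remaining characters; treating it as convergent (homoplasy) costs fewer steps than any alternative tree.
Only Epsilon, Eta, Theta, and Zeta show the derived state 'present' for III, supporting them as a clade.
Only Eta and Zeta show the derived state 'absent' for IV, supporting them as a clade.
Most parsimonious ingroup topology: (((Eta,Zeta),(Epsilon,Theta)),Delta).
Theta and Epsilon share a more recent common ancestor with each other than either does with Zeta, so Zeta is the least closely related of the three.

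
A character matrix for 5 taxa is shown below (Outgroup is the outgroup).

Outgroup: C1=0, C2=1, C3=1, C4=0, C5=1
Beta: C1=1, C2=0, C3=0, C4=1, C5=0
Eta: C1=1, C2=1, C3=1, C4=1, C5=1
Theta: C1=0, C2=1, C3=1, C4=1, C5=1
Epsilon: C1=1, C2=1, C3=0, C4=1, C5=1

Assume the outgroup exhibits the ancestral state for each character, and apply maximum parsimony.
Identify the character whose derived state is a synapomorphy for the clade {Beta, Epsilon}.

C3

Character polarity is set by the outgroup: the derived state is whichever differs from the outgroup's state, so for C2, C3, C5 the derived state is '0', and for the remaining characters it is '1'.
C1: derived state '1' in Beta, Epsilon, and Eta only — synapomorphy for {Beta, Epsilon, Eta}.
C2 (derived state '0') is unique to Beta (autapomorphy; uninformative for grouping).
C3: derived state '0' in Beta and Epsilon only — synapomorphy for {Beta, Epsilon}.
All ingroup taxa share the derived state '1' for C4; it defines the ingroup but does not resolve relationships within it.
C5: derived state '0' in Beta only — an autapomorphy, so it tells us nothing about relationships among taxa.
Most parsimonious ingroup topology: (((Beta,Epsilon),Eta),Theta).
The clade {Beta, Epsilon} is supported by C3: its derived state '0' occurs in exactly those taxa and in no other taxon (including the outgroup).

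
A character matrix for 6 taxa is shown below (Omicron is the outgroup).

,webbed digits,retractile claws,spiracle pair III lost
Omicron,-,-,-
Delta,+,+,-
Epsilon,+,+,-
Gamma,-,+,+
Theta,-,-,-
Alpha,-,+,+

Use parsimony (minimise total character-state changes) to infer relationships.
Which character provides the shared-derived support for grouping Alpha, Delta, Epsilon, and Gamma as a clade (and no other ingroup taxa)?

retractile claws

The outgroup has state '-' for every character, so '+' is the derived state throughout.
Only Delta and Epsilon show the derived state '+' for webbed digits, supporting them as a clade.
Only Alpha, Delta, Epsilon, and Gamma show the derived state '+' for retractile claws, supporting them as a clade.
spiracle pair III lost (derived state '+') is shared by Alpha and Gamma — a synapomorphy uniting that clade.
Most parsimonious ingroup topology: (((Delta,Epsilon),(Gamma,Alpha)),Theta).
The clade {Alpha, Delta, Epsilon, Gamma} is supported by retractile claws: its derived state '+' occurs in exactly those taxa and in no other taxon (including the outgroup).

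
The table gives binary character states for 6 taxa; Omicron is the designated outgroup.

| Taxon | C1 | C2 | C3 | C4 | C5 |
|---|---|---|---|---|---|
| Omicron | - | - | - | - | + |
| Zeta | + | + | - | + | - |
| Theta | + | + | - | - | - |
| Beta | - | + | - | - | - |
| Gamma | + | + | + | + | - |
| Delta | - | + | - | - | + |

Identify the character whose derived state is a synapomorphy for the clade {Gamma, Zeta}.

Character polarity is set by the outgroup: the derived state is whichever differs from the outgroup's state, so for C5 the derived state is '-', and for the remaining characters it is '+'.
Only Gamma, Theta, and Zeta show the derived state '+' for C1, supporting them as a clade.
C2 (derived state '+') is shared by all ingroup taxa — unites the whole ingroup.
C3 (derived state '+') is unique to Gamma (autapomorphy; uninformative for grouping).
Only Gamma and Zeta show the derived state '+' for C4, supporting them as a clade.
C5: derived state '-' in Beta, Gamma, Theta, and Zeta only — synapomorphy for {Beta, Gamma, Theta, Zeta}.
Most parsimonious ingroup topology: ((((Zeta,Gamma),Theta),Beta),Delta).
The clade {Gamma, Zeta} is supported by C4: its derived state '+' occurs in exactly those taxa and in no other taxon (including the outgroup).

C4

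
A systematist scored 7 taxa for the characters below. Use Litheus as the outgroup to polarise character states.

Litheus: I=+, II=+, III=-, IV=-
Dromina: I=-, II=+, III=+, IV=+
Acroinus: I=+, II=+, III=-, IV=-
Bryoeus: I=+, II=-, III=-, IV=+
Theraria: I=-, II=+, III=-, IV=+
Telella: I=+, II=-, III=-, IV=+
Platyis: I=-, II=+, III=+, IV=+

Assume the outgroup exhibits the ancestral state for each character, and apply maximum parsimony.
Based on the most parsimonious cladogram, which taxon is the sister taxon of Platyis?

Dromina

Character polarity is set by the outgroup: the derived state is whichever differs from the outgroup's state, so for I, II the derived state is '-', and for the remaining characters it is '+'.
Only Dromina, Platyis, and Theraria show the derived state '-' for I, supporting them as a clade.
Only Bryoeus and Telella show the derived state '-' for II, supporting them as a clade.
III (derived state '+') is shared by Dromina and Platyis — a synapomorphy uniting that clade.
IV: derived state '+' in Bryoeus, Dromina, Platyis, Telella, and Theraria only — synapomorphy for {Bryoeus, Dromina, Platyis, Telella, Theraria}.
Most parsimonious ingroup topology: ((((Dromina,Platyis),Theraria),(Bryoeus,Telella)),Acroinus).
Platyis and Dromina form a cherry on this tree, so they are sister taxa.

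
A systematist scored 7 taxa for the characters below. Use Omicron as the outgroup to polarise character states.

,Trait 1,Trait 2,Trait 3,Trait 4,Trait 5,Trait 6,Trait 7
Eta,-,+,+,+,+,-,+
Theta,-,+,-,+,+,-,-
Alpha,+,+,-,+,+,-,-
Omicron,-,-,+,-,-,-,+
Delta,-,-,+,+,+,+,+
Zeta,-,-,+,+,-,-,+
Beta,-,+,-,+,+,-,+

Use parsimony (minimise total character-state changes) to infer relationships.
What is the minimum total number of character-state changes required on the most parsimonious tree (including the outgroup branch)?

7

Character polarity is set by the outgroup: the derived state is whichever differs from the outgroup's state, so for Trait 3, Trait 7 the derived state is '-', and for the remaining characters it is '+'.
Trait 1 (derived state '+') is unique to Alpha (autapomorphy; uninformative for grouping).
Trait 2: derived state '+' in Alpha, Beta, Eta, and Theta only — synapomorphy for {Alpha, Beta, Eta, Theta}.
Only Alpha, Beta, and Theta show the derived state '-' for Trait 3, supporting them as a clade.
All ingroup taxa share the derived state '+' for Trait 4; it defines the ingroup but does not resolve relationships within it.
Trait 5 (derived state '+') is shared by Alpha, Beta, Delta, Eta, and Theta — a synapomorphy uniting that clade.
Trait 6 (derived state '+') is unique to Delta (autapomorphy; uninformative for grouping).
Only Alpha and Theta show the derived state '-' for Trait 7, supporting them as a clade.
Most parsimonious ingroup topology: (((Eta,((Theta,Alpha),Beta)),Delta),Zeta).
Changes per character on this tree: Trait 1: 1; Trait 2: 1; Trait 3: 1; Trait 4: 1; Trait 5: 1; Trait 6: 1; Trait 7: 1.
Total = 7.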